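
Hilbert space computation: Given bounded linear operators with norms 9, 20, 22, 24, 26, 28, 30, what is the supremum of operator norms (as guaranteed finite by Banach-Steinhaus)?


By the Uniform Boundedness Principle, the supremum of norms is finite.
sup_k ||T_k|| = max(9, 20, 22, 24, 26, 28, 30) = 30

30


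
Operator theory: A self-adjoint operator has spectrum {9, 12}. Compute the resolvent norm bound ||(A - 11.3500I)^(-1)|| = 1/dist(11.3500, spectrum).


dist(11.3500, {9, 12}) = min(|11.3500 - 9|, |11.3500 - 12|)
= min(2.3500, 0.6500) = 0.6500
Resolvent bound = 1/0.6500 = 1.5385

1.5385


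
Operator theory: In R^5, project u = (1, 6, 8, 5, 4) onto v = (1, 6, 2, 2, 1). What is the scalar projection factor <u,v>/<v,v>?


Computing <u,v> = 1*1 + 6*6 + 8*2 + 5*2 + 4*1 = 67
Computing <v,v> = 1^2 + 6^2 + 2^2 + 2^2 + 1^2 = 46
Projection coefficient = 67/46 = 1.4565

1.4565


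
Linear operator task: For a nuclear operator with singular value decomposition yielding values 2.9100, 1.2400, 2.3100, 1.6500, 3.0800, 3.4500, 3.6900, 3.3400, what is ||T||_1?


The nuclear norm is the sum of all singular values.
||T||_1 = 2.9100 + 1.2400 + 2.3100 + 1.6500 + 3.0800 + 3.4500 + 3.6900 + 3.3400
= 21.6700

21.6700


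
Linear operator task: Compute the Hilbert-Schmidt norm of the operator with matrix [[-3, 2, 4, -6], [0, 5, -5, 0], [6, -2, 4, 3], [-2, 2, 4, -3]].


The Hilbert-Schmidt norm is sqrt(sum of squares of all entries).
Sum of squares = (-3)^2 + 2^2 + 4^2 + (-6)^2 + 0^2 + 5^2 + (-5)^2 + 0^2 + 6^2 + (-2)^2 + 4^2 + 3^2 + (-2)^2 + 2^2 + 4^2 + (-3)^2
= 9 + 4 + 16 + 36 + 0 + 25 + 25 + 0 + 36 + 4 + 16 + 9 + 4 + 4 + 16 + 9 = 213
||T||_HS = sqrt(213) = 14.5945

14.5945


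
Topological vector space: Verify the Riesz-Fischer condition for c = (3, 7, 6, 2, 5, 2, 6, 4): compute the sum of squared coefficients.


sum |c_n|^2 = 3^2 + 7^2 + 6^2 + 2^2 + 5^2 + 2^2 + 6^2 + 4^2
= 9 + 49 + 36 + 4 + 25 + 4 + 36 + 16
= 179

179


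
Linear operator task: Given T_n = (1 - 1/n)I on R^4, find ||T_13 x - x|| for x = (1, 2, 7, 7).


T_13 x - x = (1 - 1/13)x - x = -x/13
||x|| = sqrt(103) = 10.1489
||T_13 x - x|| = ||x||/13 = 10.1489/13 = 0.7807

0.7807


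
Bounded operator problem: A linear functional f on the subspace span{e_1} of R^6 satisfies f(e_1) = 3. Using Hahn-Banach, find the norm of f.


The norm of f is given by ||f|| = sup_{||x||=1} |f(x)|.
On span{e_1}, ||e_1|| = 1, so ||f|| = |f(e_1)| / ||e_1||
= |3| / 1 = 3.0000

3.0000


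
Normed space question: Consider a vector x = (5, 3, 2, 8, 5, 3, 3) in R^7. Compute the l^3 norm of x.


The l^3 norm = (sum |x_i|^3)^(1/3)
Sum of 3th powers = 125 + 27 + 8 + 512 + 125 + 27 + 27 = 851
||x||_3 = (851)^(1/3) = 9.4764

9.4764


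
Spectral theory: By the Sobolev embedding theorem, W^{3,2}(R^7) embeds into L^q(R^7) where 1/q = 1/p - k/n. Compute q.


Using the Sobolev embedding formula: 1/q = 1/p - k/n
1/q = 1/2 - 3/7 = 1/14
q = 1/(1/14) = 14

14.0000


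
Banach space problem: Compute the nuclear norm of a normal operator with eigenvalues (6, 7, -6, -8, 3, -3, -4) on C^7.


For a normal operator, singular values equal |eigenvalues|.
Trace norm = sum |lambda_i| = 6 + 7 + 6 + 8 + 3 + 3 + 4
= 37

37


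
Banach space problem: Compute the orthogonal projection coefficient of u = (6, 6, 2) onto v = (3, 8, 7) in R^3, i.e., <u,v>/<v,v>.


Computing <u,v> = 6*3 + 6*8 + 2*7 = 80
Computing <v,v> = 3^2 + 8^2 + 7^2 = 122
Projection coefficient = 80/122 = 0.6557

0.6557


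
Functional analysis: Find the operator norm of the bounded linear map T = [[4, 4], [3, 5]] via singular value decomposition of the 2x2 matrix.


A^T A = [[25, 31], [31, 41]]
trace(A^T A) = 66, det(A^T A) = 64
discriminant = 66^2 - 4*64 = 4100
Largest eigenvalue of A^T A = (trace + sqrt(disc))/2 = 65.0156
||T|| = sqrt(65.0156) = 8.0632

8.0632


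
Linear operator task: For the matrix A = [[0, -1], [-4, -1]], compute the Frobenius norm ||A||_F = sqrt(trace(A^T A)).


||A||_F^2 = sum a_ij^2
= 0^2 + (-1)^2 + (-4)^2 + (-1)^2
= 0 + 1 + 16 + 1 = 18
||A||_F = sqrt(18) = 4.2426

4.2426


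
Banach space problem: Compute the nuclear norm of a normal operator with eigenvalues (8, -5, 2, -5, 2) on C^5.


For a normal operator, singular values equal |eigenvalues|.
Trace norm = sum |lambda_i| = 8 + 5 + 2 + 5 + 2
= 22

22


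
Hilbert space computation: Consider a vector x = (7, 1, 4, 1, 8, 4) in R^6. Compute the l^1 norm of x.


The l^1 norm equals the sum of absolute values of all components.
||x||_1 = 7 + 1 + 4 + 1 + 8 + 4
= 25

25.0000


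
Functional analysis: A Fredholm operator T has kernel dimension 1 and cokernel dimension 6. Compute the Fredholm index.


The Fredholm index is defined as ind(T) = dim(ker T) - dim(coker T)
= 1 - 6
= -5

-5


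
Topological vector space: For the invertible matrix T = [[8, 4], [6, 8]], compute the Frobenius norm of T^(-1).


det(T) = 8*8 - 4*6 = 40
T^(-1) = (1/40) * [[8, -4], [-6, 8]] = [[0.2000, -0.1000], [-0.1500, 0.2000]]
||T^(-1)||_F^2 = 0.2000^2 + (-0.1000)^2 + (-0.1500)^2 + 0.2000^2 = 0.1125
||T^(-1)||_F = sqrt(0.1125) = 0.3354

0.3354


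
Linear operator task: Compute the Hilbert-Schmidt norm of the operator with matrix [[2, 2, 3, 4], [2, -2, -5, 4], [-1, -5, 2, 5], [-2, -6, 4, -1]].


The Hilbert-Schmidt norm is sqrt(sum of squares of all entries).
Sum of squares = 2^2 + 2^2 + 3^2 + 4^2 + 2^2 + (-2)^2 + (-5)^2 + 4^2 + (-1)^2 + (-5)^2 + 2^2 + 5^2 + (-2)^2 + (-6)^2 + 4^2 + (-1)^2
= 4 + 4 + 9 + 16 + 4 + 4 + 25 + 16 + 1 + 25 + 4 + 25 + 4 + 36 + 16 + 1 = 194
||T||_HS = sqrt(194) = 13.9284

13.9284


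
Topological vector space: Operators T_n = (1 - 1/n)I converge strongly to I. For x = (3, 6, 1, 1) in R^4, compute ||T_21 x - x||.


T_21 x - x = (1 - 1/21)x - x = -x/21
||x|| = sqrt(47) = 6.8557
||T_21 x - x|| = ||x||/21 = 6.8557/21 = 0.3265

0.3265


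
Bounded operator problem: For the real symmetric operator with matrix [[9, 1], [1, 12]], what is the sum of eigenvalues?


For a self-adjoint (symmetric) matrix, the eigenvalues are real.
The sum of eigenvalues equals the trace of the matrix.
trace = 9 + 12 = 21

21


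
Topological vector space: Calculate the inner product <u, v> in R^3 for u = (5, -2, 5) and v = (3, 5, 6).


Computing the standard inner product <u, v> = sum u_i * v_i
= 5*3 + -2*5 + 5*6
= 15 + -10 + 30
= 35

35


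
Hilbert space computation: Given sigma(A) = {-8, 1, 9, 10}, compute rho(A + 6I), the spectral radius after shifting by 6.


Spectrum of A + 6I = {-2, 7, 15, 16}
Spectral radius = max |lambda| over the shifted spectrum
= max(2, 7, 15, 16) = 16

16


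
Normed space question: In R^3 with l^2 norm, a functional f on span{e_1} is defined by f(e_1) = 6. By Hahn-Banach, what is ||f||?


The norm of f is given by ||f|| = sup_{||x||=1} |f(x)|.
On span{e_1}, ||e_1|| = 1, so ||f|| = |f(e_1)| / ||e_1||
= |6| / 1 = 6.0000

6.0000


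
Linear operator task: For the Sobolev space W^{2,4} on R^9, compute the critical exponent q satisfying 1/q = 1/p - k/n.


Using the Sobolev embedding formula: 1/q = 1/p - k/n
1/q = 1/4 - 2/9 = 1/36
q = 1/(1/36) = 36

36.0000


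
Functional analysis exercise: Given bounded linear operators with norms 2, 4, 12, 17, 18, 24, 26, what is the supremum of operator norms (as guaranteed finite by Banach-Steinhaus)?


By the Uniform Boundedness Principle, the supremum of norms is finite.
sup_k ||T_k|| = max(2, 4, 12, 17, 18, 24, 26) = 26

26


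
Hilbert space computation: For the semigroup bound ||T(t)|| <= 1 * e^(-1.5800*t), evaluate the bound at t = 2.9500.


||T(2.9500)|| <= 1 * exp(-1.5800 * 2.9500)
= 1 * exp(-4.6610)
= 1 * 0.0095
= 0.0095

0.0095


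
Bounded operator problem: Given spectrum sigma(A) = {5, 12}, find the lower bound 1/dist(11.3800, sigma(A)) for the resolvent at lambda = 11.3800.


dist(11.3800, {5, 12}) = min(|11.3800 - 5|, |11.3800 - 12|)
= min(6.3800, 0.6200) = 0.6200
Resolvent bound = 1/0.6200 = 1.6129

1.6129


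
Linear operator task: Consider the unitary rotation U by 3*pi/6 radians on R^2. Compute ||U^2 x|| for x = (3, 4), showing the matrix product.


U is a rotation by theta = 3*pi/6
U^2 = rotation by 2*theta = 6*pi/6
cos(6*pi/6) = -1.0000, sin(6*pi/6) = 0.0000
U^2 x = (-1.0000 * 3 - 0.0000 * 4, 0.0000 * 3 + -1.0000 * 4)
= (-3.0000, -4.0000)
||U^2 x|| = sqrt((-3.0000)^2 + (-4.0000)^2) = sqrt(25.0000) = 5.0000

5.0000


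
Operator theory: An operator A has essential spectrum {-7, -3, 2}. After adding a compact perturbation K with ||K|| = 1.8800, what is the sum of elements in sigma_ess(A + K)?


By Weyl's theorem, the essential spectrum is invariant under compact perturbations.
sigma_ess(A + K) = sigma_ess(A) = {-7, -3, 2}
Sum = -7 + -3 + 2 = -8

-8


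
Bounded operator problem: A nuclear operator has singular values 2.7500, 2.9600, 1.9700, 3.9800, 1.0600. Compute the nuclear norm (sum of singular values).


The nuclear norm is the sum of all singular values.
||T||_1 = 2.7500 + 2.9600 + 1.9700 + 3.9800 + 1.0600
= 12.7200

12.7200


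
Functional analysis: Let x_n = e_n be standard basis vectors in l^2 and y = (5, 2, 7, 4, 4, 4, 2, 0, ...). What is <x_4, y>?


x_4 = e_4 is the standard basis vector with 1 in position 4.
<x_4, y> = y_4 = 4
As n -> infinity, <x_n, y> -> 0, confirming weak convergence of (x_n) to 0.

4


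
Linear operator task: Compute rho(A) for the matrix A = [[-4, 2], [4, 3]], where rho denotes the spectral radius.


For a 2x2 matrix, eigenvalues satisfy lambda^2 - (trace)*lambda + det = 0
trace = -4 + 3 = -1
det = -4*3 - 2*4 = -20
discriminant = (-1)^2 - 4*(-20) = 81
spectral radius = max |eigenvalue| = 5.0000

5.0000


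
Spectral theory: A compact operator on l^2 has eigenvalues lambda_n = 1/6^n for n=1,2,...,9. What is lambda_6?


The eigenvalue formula gives lambda_6 = 1/6^6
= 1/46656
= 2.1433e-05

2.1433e-05


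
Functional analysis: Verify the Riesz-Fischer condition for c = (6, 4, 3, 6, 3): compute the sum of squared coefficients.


sum |c_n|^2 = 6^2 + 4^2 + 3^2 + 6^2 + 3^2
= 36 + 16 + 9 + 36 + 9
= 106

106


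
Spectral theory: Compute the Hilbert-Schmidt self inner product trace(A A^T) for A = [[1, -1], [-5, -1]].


trace(A * A^T) = sum of squares of all entries
= 1^2 + (-1)^2 + (-5)^2 + (-1)^2
= 1 + 1 + 25 + 1
= 28

28


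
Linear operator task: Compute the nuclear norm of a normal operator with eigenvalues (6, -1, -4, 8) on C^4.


For a normal operator, singular values equal |eigenvalues|.
Trace norm = sum |lambda_i| = 6 + 1 + 4 + 8
= 19

19


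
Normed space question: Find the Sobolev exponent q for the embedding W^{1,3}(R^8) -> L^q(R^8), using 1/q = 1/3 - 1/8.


Using the Sobolev embedding formula: 1/q = 1/p - k/n
1/q = 1/3 - 1/8 = 5/24
q = 1/(5/24) = 24/5 = 4.8000

4.8000


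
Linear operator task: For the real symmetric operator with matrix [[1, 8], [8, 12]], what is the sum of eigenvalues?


For a self-adjoint (symmetric) matrix, the eigenvalues are real.
The sum of eigenvalues equals the trace of the matrix.
trace = 1 + 12 = 13

13


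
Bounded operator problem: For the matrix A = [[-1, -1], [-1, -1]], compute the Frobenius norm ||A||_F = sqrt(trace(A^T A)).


||A||_F^2 = sum a_ij^2
= (-1)^2 + (-1)^2 + (-1)^2 + (-1)^2
= 1 + 1 + 1 + 1 = 4
||A||_F = sqrt(4) = 2.0000

2.0000


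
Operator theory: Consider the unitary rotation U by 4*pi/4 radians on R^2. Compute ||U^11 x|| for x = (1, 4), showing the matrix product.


U is a rotation by theta = 4*pi/4
U^11 = rotation by 11*theta = 44*pi/4 = 4*pi/4 (mod 2*pi)
cos(4*pi/4) = -1.0000, sin(4*pi/4) = 0.0000
U^11 x = (-1.0000 * 1 - 0.0000 * 4, 0.0000 * 1 + -1.0000 * 4)
= (-1.0000, -4.0000)
||U^11 x|| = sqrt((-1.0000)^2 + (-4.0000)^2) = sqrt(17.0000) = 4.1231

4.1231


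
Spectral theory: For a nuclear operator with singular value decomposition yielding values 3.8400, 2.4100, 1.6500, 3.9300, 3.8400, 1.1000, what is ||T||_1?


The nuclear norm is the sum of all singular values.
||T||_1 = 3.8400 + 2.4100 + 1.6500 + 3.9300 + 3.8400 + 1.1000
= 16.7700

16.7700


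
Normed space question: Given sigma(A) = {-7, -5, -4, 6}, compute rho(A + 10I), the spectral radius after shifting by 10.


Spectrum of A + 10I = {3, 5, 6, 16}
Spectral radius = max |lambda| over the shifted spectrum
= max(3, 5, 6, 16) = 16

16


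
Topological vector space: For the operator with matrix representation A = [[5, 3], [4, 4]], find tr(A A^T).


trace(A * A^T) = sum of squares of all entries
= 5^2 + 3^2 + 4^2 + 4^2
= 25 + 9 + 16 + 16
= 66

66


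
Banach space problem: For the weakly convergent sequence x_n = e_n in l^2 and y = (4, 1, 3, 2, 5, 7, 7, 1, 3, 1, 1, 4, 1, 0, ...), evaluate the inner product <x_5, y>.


x_5 = e_5 is the standard basis vector with 1 in position 5.
<x_5, y> = y_5 = 5
As n -> infinity, <x_n, y> -> 0, confirming weak convergence of (x_n) to 0.

5


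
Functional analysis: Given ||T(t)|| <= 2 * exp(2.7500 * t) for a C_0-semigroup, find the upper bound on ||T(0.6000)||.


||T(0.6000)|| <= 2 * exp(2.7500 * 0.6000)
= 2 * exp(1.6500)
= 2 * 5.2070
= 10.4140

10.4140


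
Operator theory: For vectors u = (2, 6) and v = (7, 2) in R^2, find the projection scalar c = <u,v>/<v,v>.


Computing <u,v> = 2*7 + 6*2 = 26
Computing <v,v> = 7^2 + 2^2 = 53
Projection coefficient = 26/53 = 0.4906

0.4906


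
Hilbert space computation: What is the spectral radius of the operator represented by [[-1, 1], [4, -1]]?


For a 2x2 matrix, eigenvalues satisfy lambda^2 - (trace)*lambda + det = 0
trace = -1 + -1 = -2
det = -1*-1 - 1*4 = -3
discriminant = (-2)^2 - 4*(-3) = 16
spectral radius = max |eigenvalue| = 3.0000

3.0000


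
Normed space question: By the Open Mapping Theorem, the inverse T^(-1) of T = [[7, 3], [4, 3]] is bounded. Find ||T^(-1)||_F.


det(T) = 7*3 - 3*4 = 9
T^(-1) = (1/9) * [[3, -3], [-4, 7]] = [[0.3333, -0.3333], [-0.4444, 0.7778]]
||T^(-1)||_F^2 = 0.3333^2 + (-0.3333)^2 + (-0.4444)^2 + 0.7778^2 = 1.0247
||T^(-1)||_F = sqrt(1.0247) = 1.0123

1.0123


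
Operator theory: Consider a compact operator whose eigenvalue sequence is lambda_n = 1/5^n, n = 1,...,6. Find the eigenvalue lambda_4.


The eigenvalue formula gives lambda_4 = 1/5^4
= 1/625
= 0.0016

0.0016


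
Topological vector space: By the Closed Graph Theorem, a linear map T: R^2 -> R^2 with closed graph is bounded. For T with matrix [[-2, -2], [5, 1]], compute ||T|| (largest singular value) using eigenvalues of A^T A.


A^T A = [[29, 9], [9, 5]]
trace(A^T A) = 34, det(A^T A) = 64
discriminant = 34^2 - 4*64 = 900
Largest eigenvalue of A^T A = (trace + sqrt(disc))/2 = 32.0000
||T|| = sqrt(32.0000) = 5.6569

5.6569


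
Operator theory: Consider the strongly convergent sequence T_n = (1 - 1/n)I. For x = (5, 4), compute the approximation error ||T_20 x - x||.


T_20 x - x = (1 - 1/20)x - x = -x/20
||x|| = sqrt(41) = 6.4031
||T_20 x - x|| = ||x||/20 = 6.4031/20 = 0.3202

0.3202


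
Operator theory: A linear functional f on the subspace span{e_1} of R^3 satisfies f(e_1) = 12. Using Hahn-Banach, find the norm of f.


The norm of f is given by ||f|| = sup_{||x||=1} |f(x)|.
On span{e_1}, ||e_1|| = 1, so ||f|| = |f(e_1)| / ||e_1||
= |12| / 1 = 12.0000

12.0000


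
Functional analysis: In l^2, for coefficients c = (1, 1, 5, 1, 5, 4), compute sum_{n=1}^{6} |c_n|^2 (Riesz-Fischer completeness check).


sum |c_n|^2 = 1^2 + 1^2 + 5^2 + 1^2 + 5^2 + 4^2
= 1 + 1 + 25 + 1 + 25 + 16
= 69

69


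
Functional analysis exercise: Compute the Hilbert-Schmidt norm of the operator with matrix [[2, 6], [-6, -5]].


The Hilbert-Schmidt norm is sqrt(sum of squares of all entries).
Sum of squares = 2^2 + 6^2 + (-6)^2 + (-5)^2
= 4 + 36 + 36 + 25 = 101
||T||_HS = sqrt(101) = 10.0499

10.0499


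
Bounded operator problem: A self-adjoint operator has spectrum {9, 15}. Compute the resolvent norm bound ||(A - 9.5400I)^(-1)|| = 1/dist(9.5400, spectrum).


dist(9.5400, {9, 15}) = min(|9.5400 - 9|, |9.5400 - 15|)
= min(0.5400, 5.4600) = 0.5400
Resolvent bound = 1/0.5400 = 1.8519

1.8519


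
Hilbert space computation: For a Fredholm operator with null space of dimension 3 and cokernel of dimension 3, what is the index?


The Fredholm index is defined as ind(T) = dim(ker T) - dim(coker T)
= 3 - 3
= 0

0


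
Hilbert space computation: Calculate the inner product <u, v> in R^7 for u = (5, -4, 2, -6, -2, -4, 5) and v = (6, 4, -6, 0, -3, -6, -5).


Computing the standard inner product <u, v> = sum u_i * v_i
= 5*6 + -4*4 + 2*-6 + -6*0 + -2*-3 + -4*-6 + 5*-5
= 30 + -16 + -12 + 0 + 6 + 24 + -25
= 7

7


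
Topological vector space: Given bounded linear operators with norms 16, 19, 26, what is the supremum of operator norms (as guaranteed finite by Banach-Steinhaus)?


By the Uniform Boundedness Principle, the supremum of norms is finite.
sup_k ||T_k|| = max(16, 19, 26) = 26

26


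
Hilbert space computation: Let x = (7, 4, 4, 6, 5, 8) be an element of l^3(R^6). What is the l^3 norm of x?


The l^3 norm = (sum |x_i|^3)^(1/3)
Sum of 3th powers = 343 + 64 + 64 + 216 + 125 + 512 = 1324
||x||_3 = (1324)^(1/3) = 10.9807

10.9807


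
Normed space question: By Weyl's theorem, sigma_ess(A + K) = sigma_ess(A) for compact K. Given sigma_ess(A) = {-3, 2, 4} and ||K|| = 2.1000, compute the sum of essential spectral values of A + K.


By Weyl's theorem, the essential spectrum is invariant under compact perturbations.
sigma_ess(A + K) = sigma_ess(A) = {-3, 2, 4}
Sum = -3 + 2 + 4 = 3

3


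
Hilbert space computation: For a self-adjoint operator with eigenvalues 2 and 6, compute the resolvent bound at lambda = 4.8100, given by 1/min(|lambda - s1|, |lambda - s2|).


dist(4.8100, {2, 6}) = min(|4.8100 - 2|, |4.8100 - 6|)
= min(2.8100, 1.1900) = 1.1900
Resolvent bound = 1/1.1900 = 0.8403

0.8403


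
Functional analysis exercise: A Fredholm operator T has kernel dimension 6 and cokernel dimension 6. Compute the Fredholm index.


The Fredholm index is defined as ind(T) = dim(ker T) - dim(coker T)
= 6 - 6
= 0

0


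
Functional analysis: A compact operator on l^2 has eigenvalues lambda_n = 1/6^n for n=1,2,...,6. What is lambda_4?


The eigenvalue formula gives lambda_4 = 1/6^4
= 1/1296
= 7.7160e-04

7.7160e-04


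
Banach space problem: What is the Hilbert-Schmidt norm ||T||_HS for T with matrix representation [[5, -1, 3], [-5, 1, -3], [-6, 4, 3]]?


The Hilbert-Schmidt norm is sqrt(sum of squares of all entries).
Sum of squares = 5^2 + (-1)^2 + 3^2 + (-5)^2 + 1^2 + (-3)^2 + (-6)^2 + 4^2 + 3^2
= 25 + 1 + 9 + 25 + 1 + 9 + 36 + 16 + 9 = 131
||T||_HS = sqrt(131) = 11.4455

11.4455


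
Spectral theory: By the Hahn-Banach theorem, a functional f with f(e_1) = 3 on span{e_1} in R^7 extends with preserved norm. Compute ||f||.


The norm of f is given by ||f|| = sup_{||x||=1} |f(x)|.
On span{e_1}, ||e_1|| = 1, so ||f|| = |f(e_1)| / ||e_1||
= |3| / 1 = 3.0000

3.0000


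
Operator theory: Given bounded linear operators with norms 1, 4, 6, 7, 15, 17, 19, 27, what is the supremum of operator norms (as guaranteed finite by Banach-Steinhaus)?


By the Uniform Boundedness Principle, the supremum of norms is finite.
sup_k ||T_k|| = max(1, 4, 6, 7, 15, 17, 19, 27) = 27

27


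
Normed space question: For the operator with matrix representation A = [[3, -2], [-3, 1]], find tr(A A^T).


trace(A * A^T) = sum of squares of all entries
= 3^2 + (-2)^2 + (-3)^2 + 1^2
= 9 + 4 + 9 + 1
= 23

23


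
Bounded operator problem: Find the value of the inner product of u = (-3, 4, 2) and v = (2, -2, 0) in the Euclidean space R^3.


Computing the standard inner product <u, v> = sum u_i * v_i
= -3*2 + 4*-2 + 2*0
= -6 + -8 + 0
= -14

-14


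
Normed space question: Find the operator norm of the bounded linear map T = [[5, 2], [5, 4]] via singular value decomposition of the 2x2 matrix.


A^T A = [[50, 30], [30, 20]]
trace(A^T A) = 70, det(A^T A) = 100
discriminant = 70^2 - 4*100 = 4500
Largest eigenvalue of A^T A = (trace + sqrt(disc))/2 = 68.5410
||T|| = sqrt(68.5410) = 8.2790

8.2790


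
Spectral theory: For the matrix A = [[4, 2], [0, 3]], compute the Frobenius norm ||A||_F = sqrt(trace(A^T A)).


||A||_F^2 = sum a_ij^2
= 4^2 + 2^2 + 0^2 + 3^2
= 16 + 4 + 0 + 9 = 29
||A||_F = sqrt(29) = 5.3852

5.3852


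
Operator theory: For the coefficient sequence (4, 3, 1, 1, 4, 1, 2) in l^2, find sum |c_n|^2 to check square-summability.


sum |c_n|^2 = 4^2 + 3^2 + 1^2 + 1^2 + 4^2 + 1^2 + 2^2
= 16 + 9 + 1 + 1 + 16 + 1 + 4
= 48

48


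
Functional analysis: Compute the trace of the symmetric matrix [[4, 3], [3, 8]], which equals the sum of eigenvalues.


For a self-adjoint (symmetric) matrix, the eigenvalues are real.
The sum of eigenvalues equals the trace of the matrix.
trace = 4 + 8 = 12

12


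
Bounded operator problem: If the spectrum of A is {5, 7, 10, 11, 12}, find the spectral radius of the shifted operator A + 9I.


Spectrum of A + 9I = {14, 16, 19, 20, 21}
Spectral radius = max |lambda| over the shifted spectrum
= max(14, 16, 19, 20, 21) = 21

21


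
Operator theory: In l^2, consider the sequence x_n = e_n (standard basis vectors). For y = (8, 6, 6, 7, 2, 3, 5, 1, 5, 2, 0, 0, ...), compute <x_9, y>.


x_9 = e_9 is the standard basis vector with 1 in position 9.
<x_9, y> = y_9 = 5
As n -> infinity, <x_n, y> -> 0, confirming weak convergence of (x_n) to 0.

5


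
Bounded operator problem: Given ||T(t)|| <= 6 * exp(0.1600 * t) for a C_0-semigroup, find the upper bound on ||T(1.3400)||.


||T(1.3400)|| <= 6 * exp(0.1600 * 1.3400)
= 6 * exp(0.2144)
= 6 * 1.2391
= 7.4347

7.4347


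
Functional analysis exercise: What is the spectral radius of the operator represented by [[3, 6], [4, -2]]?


For a 2x2 matrix, eigenvalues satisfy lambda^2 - (trace)*lambda + det = 0
trace = 3 + -2 = 1
det = 3*-2 - 6*4 = -30
discriminant = 1^2 - 4*(-30) = 121
spectral radius = max |eigenvalue| = 6.0000

6.0000


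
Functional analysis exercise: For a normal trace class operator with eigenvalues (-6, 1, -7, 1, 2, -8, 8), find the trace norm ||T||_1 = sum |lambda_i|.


For a normal operator, singular values equal |eigenvalues|.
Trace norm = sum |lambda_i| = 6 + 1 + 7 + 1 + 2 + 8 + 8
= 33

33


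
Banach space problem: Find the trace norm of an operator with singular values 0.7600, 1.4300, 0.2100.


The nuclear norm is the sum of all singular values.
||T||_1 = 0.7600 + 1.4300 + 0.2100
= 2.4000

2.4000


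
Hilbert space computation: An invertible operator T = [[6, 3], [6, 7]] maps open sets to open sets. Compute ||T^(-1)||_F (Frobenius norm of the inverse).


det(T) = 6*7 - 3*6 = 24
T^(-1) = (1/24) * [[7, -3], [-6, 6]] = [[0.2917, -0.1250], [-0.2500, 0.2500]]
||T^(-1)||_F^2 = 0.2917^2 + (-0.1250)^2 + (-0.2500)^2 + 0.2500^2 = 0.2257
||T^(-1)||_F = sqrt(0.2257) = 0.4751

0.4751


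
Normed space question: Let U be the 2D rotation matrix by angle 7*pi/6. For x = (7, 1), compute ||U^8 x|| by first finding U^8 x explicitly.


U is a rotation by theta = 7*pi/6
U^8 = rotation by 8*theta = 56*pi/6 = 8*pi/6 (mod 2*pi)
cos(8*pi/6) = -0.5000, sin(8*pi/6) = -0.8660
U^8 x = (-0.5000 * 7 - -0.8660 * 1, -0.8660 * 7 + -0.5000 * 1)
= (-2.6340, -6.5622)
||U^8 x|| = sqrt((-2.6340)^2 + (-6.5622)^2) = sqrt(50.0000) = 7.0711

7.0711


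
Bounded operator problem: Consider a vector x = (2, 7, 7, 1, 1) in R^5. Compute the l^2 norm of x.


The l^2 norm = (sum |x_i|^2)^(1/2)
Sum of 2th powers = 4 + 49 + 49 + 1 + 1 = 104
||x||_2 = (104)^(1/2) = 10.1980

10.1980


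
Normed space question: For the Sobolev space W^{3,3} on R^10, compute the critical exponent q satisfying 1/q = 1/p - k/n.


Using the Sobolev embedding formula: 1/q = 1/p - k/n
1/q = 1/3 - 3/10 = 1/30
q = 1/(1/30) = 30

30.0000


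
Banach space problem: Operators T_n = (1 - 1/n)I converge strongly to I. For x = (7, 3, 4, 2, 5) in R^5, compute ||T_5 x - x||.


T_5 x - x = (1 - 1/5)x - x = -x/5
||x|| = sqrt(103) = 10.1489
||T_5 x - x|| = ||x||/5 = 10.1489/5 = 2.0298

2.0298


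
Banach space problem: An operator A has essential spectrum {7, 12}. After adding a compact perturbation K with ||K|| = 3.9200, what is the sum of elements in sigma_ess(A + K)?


By Weyl's theorem, the essential spectrum is invariant under compact perturbations.
sigma_ess(A + K) = sigma_ess(A) = {7, 12}
Sum = 7 + 12 = 19

19


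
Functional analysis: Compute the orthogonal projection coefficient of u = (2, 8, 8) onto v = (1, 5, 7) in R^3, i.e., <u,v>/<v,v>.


Computing <u,v> = 2*1 + 8*5 + 8*7 = 98
Computing <v,v> = 1^2 + 5^2 + 7^2 = 75
Projection coefficient = 98/75 = 1.3067

1.3067


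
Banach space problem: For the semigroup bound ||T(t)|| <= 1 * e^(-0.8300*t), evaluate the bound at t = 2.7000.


||T(2.7000)|| <= 1 * exp(-0.8300 * 2.7000)
= 1 * exp(-2.2410)
= 1 * 0.1064
= 0.1064

0.1064


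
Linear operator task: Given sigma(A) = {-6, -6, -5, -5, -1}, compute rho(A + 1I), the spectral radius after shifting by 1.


Spectrum of A + 1I = {-5, -5, -4, -4, 0}
Spectral radius = max |lambda| over the shifted spectrum
= max(5, 5, 4, 4, 0) = 5

5


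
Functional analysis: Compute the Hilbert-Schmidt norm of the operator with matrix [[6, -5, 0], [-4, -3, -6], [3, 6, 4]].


The Hilbert-Schmidt norm is sqrt(sum of squares of all entries).
Sum of squares = 6^2 + (-5)^2 + 0^2 + (-4)^2 + (-3)^2 + (-6)^2 + 3^2 + 6^2 + 4^2
= 36 + 25 + 0 + 16 + 9 + 36 + 9 + 36 + 16 = 183
||T||_HS = sqrt(183) = 13.5277

13.5277


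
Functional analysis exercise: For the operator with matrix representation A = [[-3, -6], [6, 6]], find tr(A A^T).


trace(A * A^T) = sum of squares of all entries
= (-3)^2 + (-6)^2 + 6^2 + 6^2
= 9 + 36 + 36 + 36
= 117

117


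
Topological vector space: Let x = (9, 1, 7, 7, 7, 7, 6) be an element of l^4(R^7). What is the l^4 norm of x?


The l^4 norm = (sum |x_i|^4)^(1/4)
Sum of 4th powers = 6561 + 1 + 2401 + 2401 + 2401 + 2401 + 1296 = 17462
||x||_4 = (17462)^(1/4) = 11.4954

11.4954


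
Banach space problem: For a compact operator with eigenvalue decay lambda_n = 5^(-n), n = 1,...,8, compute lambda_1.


The eigenvalue formula gives lambda_1 = 1/5^1
= 1/5
= 0.2000

0.2000


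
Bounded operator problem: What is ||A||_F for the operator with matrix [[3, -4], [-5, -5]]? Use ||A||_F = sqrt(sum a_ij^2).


||A||_F^2 = sum a_ij^2
= 3^2 + (-4)^2 + (-5)^2 + (-5)^2
= 9 + 16 + 25 + 25 = 75
||A||_F = sqrt(75) = 8.6603

8.6603


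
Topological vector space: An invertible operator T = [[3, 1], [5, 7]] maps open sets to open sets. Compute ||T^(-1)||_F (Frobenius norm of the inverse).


det(T) = 3*7 - 1*5 = 16
T^(-1) = (1/16) * [[7, -1], [-5, 3]] = [[0.4375, -0.0625], [-0.3125, 0.1875]]
||T^(-1)||_F^2 = 0.4375^2 + (-0.0625)^2 + (-0.3125)^2 + 0.1875^2 = 0.3281
||T^(-1)||_F = sqrt(0.3281) = 0.5728

0.5728


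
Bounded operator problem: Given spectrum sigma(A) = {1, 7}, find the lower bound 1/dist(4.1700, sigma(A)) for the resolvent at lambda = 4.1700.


dist(4.1700, {1, 7}) = min(|4.1700 - 1|, |4.1700 - 7|)
= min(3.1700, 2.8300) = 2.8300
Resolvent bound = 1/2.8300 = 0.3534

0.3534


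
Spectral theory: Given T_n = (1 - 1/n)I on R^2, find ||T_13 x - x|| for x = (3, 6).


T_13 x - x = (1 - 1/13)x - x = -x/13
||x|| = sqrt(45) = 6.7082
||T_13 x - x|| = ||x||/13 = 6.7082/13 = 0.5160

0.5160


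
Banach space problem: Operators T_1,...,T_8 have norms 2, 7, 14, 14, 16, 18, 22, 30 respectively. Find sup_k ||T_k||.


By the Uniform Boundedness Principle, the supremum of norms is finite.
sup_k ||T_k|| = max(2, 7, 14, 14, 16, 18, 22, 30) = 30

30


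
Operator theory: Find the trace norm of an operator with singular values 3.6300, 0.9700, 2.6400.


The nuclear norm is the sum of all singular values.
||T||_1 = 3.6300 + 0.9700 + 2.6400
= 7.2400

7.2400


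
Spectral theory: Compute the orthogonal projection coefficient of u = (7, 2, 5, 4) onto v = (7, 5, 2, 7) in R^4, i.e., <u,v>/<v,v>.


Computing <u,v> = 7*7 + 2*5 + 5*2 + 4*7 = 97
Computing <v,v> = 7^2 + 5^2 + 2^2 + 7^2 = 127
Projection coefficient = 97/127 = 0.7638

0.7638


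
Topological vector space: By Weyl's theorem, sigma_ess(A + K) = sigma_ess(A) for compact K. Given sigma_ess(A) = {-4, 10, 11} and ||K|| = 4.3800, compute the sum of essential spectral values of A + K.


By Weyl's theorem, the essential spectrum is invariant under compact perturbations.
sigma_ess(A + K) = sigma_ess(A) = {-4, 10, 11}
Sum = -4 + 10 + 11 = 17

17


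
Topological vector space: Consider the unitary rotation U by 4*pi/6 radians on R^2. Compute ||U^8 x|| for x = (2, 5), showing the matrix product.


U is a rotation by theta = 4*pi/6
U^8 = rotation by 8*theta = 32*pi/6 = 8*pi/6 (mod 2*pi)
cos(8*pi/6) = -0.5000, sin(8*pi/6) = -0.8660
U^8 x = (-0.5000 * 2 - -0.8660 * 5, -0.8660 * 2 + -0.5000 * 5)
= (3.3301, -4.2321)
||U^8 x|| = sqrt(3.3301^2 + (-4.2321)^2) = sqrt(29.0000) = 5.3852

5.3852


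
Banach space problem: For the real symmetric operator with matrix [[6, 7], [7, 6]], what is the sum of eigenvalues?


For a self-adjoint (symmetric) matrix, the eigenvalues are real.
The sum of eigenvalues equals the trace of the matrix.
trace = 6 + 6 = 12

12


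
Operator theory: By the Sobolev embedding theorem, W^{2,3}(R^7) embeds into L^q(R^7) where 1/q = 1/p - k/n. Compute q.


Using the Sobolev embedding formula: 1/q = 1/p - k/n
1/q = 1/3 - 2/7 = 1/21
q = 1/(1/21) = 21

21.0000


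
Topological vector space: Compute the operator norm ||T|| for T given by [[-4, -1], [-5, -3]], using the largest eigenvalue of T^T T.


A^T A = [[41, 19], [19, 10]]
trace(A^T A) = 51, det(A^T A) = 49
discriminant = 51^2 - 4*49 = 2405
Largest eigenvalue of A^T A = (trace + sqrt(disc))/2 = 50.0204
||T|| = sqrt(50.0204) = 7.0725

7.0725


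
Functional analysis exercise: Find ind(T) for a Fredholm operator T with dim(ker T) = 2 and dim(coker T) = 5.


The Fredholm index is defined as ind(T) = dim(ker T) - dim(coker T)
= 2 - 5
= -3

-3


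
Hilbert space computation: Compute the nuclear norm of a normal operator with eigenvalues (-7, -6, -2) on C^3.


For a normal operator, singular values equal |eigenvalues|.
Trace norm = sum |lambda_i| = 7 + 6 + 2
= 15

15


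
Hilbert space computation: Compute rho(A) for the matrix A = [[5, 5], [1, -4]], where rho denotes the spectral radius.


For a 2x2 matrix, eigenvalues satisfy lambda^2 - (trace)*lambda + det = 0
trace = 5 + -4 = 1
det = 5*-4 - 5*1 = -25
discriminant = 1^2 - 4*(-25) = 101
spectral radius = max |eigenvalue| = 5.5249

5.5249


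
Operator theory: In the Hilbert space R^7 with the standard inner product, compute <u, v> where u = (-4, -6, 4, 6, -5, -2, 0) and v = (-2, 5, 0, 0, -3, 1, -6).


Computing the standard inner product <u, v> = sum u_i * v_i
= -4*-2 + -6*5 + 4*0 + 6*0 + -5*-3 + -2*1 + 0*-6
= 8 + -30 + 0 + 0 + 15 + -2 + 0
= -9

-9


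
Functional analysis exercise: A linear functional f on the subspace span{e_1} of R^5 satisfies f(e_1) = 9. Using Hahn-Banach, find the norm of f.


The norm of f is given by ||f|| = sup_{||x||=1} |f(x)|.
On span{e_1}, ||e_1|| = 1, so ||f|| = |f(e_1)| / ||e_1||
= |9| / 1 = 9.0000

9.0000


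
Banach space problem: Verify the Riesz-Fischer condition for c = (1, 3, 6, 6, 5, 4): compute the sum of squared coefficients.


sum |c_n|^2 = 1^2 + 3^2 + 6^2 + 6^2 + 5^2 + 4^2
= 1 + 9 + 36 + 36 + 25 + 16
= 123

123


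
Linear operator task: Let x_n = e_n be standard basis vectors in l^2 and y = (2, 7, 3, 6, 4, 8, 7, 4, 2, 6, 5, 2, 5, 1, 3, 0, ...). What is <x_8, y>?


x_8 = e_8 is the standard basis vector with 1 in position 8.
<x_8, y> = y_8 = 4
As n -> infinity, <x_n, y> -> 0, confirming weak convergence of (x_n) to 0.

4


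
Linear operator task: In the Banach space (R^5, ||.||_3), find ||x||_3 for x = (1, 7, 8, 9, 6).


The l^3 norm = (sum |x_i|^3)^(1/3)
Sum of 3th powers = 1 + 343 + 512 + 729 + 216 = 1801
||x||_3 = (1801)^(1/3) = 12.1667

12.1667


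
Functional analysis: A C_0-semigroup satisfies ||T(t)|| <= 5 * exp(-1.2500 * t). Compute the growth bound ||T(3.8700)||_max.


||T(3.8700)|| <= 5 * exp(-1.2500 * 3.8700)
= 5 * exp(-4.8375)
= 5 * 0.0079
= 0.0396

0.0396


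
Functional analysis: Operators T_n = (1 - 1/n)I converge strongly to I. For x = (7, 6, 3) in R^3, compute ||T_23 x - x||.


T_23 x - x = (1 - 1/23)x - x = -x/23
||x|| = sqrt(94) = 9.6954
||T_23 x - x|| = ||x||/23 = 9.6954/23 = 0.4215

0.4215


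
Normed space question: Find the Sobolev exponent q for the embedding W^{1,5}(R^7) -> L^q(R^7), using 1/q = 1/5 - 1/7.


Using the Sobolev embedding formula: 1/q = 1/p - k/n
1/q = 1/5 - 1/7 = 2/35
q = 1/(2/35) = 35/2 = 17.5000

17.5000


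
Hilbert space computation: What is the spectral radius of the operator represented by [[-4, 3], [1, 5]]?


For a 2x2 matrix, eigenvalues satisfy lambda^2 - (trace)*lambda + det = 0
trace = -4 + 5 = 1
det = -4*5 - 3*1 = -23
discriminant = 1^2 - 4*(-23) = 93
spectral radius = max |eigenvalue| = 5.3218

5.3218


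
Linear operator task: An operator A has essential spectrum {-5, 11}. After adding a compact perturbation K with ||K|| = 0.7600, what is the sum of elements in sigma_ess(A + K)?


By Weyl's theorem, the essential spectrum is invariant under compact perturbations.
sigma_ess(A + K) = sigma_ess(A) = {-5, 11}
Sum = -5 + 11 = 6

6


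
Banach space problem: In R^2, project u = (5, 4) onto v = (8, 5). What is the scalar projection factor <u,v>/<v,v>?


Computing <u,v> = 5*8 + 4*5 = 60
Computing <v,v> = 8^2 + 5^2 = 89
Projection coefficient = 60/89 = 0.6742

0.6742


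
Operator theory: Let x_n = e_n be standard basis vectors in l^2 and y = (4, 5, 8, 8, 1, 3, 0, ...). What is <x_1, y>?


x_1 = e_1 is the standard basis vector with 1 in position 1.
<x_1, y> = y_1 = 4
As n -> infinity, <x_n, y> -> 0, confirming weak convergence of (x_n) to 0.

4


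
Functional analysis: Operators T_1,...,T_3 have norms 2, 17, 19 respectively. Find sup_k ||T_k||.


By the Uniform Boundedness Principle, the supremum of norms is finite.
sup_k ||T_k|| = max(2, 17, 19) = 19

19


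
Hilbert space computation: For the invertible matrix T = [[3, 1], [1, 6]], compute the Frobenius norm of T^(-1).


det(T) = 3*6 - 1*1 = 17
T^(-1) = (1/17) * [[6, -1], [-1, 3]] = [[0.3529, -0.0588], [-0.0588, 0.1765]]
||T^(-1)||_F^2 = 0.3529^2 + (-0.0588)^2 + (-0.0588)^2 + 0.1765^2 = 0.1626
||T^(-1)||_F = sqrt(0.1626) = 0.4033

0.4033


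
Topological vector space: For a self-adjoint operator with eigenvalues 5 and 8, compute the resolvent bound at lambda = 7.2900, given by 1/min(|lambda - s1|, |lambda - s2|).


dist(7.2900, {5, 8}) = min(|7.2900 - 5|, |7.2900 - 8|)
= min(2.2900, 0.7100) = 0.7100
Resolvent bound = 1/0.7100 = 1.4085

1.4085


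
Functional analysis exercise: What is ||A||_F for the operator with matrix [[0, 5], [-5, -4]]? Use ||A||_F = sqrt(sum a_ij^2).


||A||_F^2 = sum a_ij^2
= 0^2 + 5^2 + (-5)^2 + (-4)^2
= 0 + 25 + 25 + 16 = 66
||A||_F = sqrt(66) = 8.1240

8.1240


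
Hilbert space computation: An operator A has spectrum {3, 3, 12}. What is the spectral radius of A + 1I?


Spectrum of A + 1I = {4, 4, 13}
Spectral radius = max |lambda| over the shifted spectrum
= max(4, 4, 13) = 13

13


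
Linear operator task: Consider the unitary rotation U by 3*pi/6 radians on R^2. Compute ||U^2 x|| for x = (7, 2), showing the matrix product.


U is a rotation by theta = 3*pi/6
U^2 = rotation by 2*theta = 6*pi/6
cos(6*pi/6) = -1.0000, sin(6*pi/6) = 0.0000
U^2 x = (-1.0000 * 7 - 0.0000 * 2, 0.0000 * 7 + -1.0000 * 2)
= (-7.0000, -2.0000)
||U^2 x|| = sqrt((-7.0000)^2 + (-2.0000)^2) = sqrt(53.0000) = 7.2801

7.2801


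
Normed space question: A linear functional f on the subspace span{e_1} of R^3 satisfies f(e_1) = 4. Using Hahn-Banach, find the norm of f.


The norm of f is given by ||f|| = sup_{||x||=1} |f(x)|.
On span{e_1}, ||e_1|| = 1, so ||f|| = |f(e_1)| / ||e_1||
= |4| / 1 = 4.0000

4.0000


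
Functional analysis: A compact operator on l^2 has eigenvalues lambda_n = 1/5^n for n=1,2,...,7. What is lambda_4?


The eigenvalue formula gives lambda_4 = 1/5^4
= 1/625
= 0.0016

0.0016


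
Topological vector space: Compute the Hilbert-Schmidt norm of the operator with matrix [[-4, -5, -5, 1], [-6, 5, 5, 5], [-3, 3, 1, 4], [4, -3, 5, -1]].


The Hilbert-Schmidt norm is sqrt(sum of squares of all entries).
Sum of squares = (-4)^2 + (-5)^2 + (-5)^2 + 1^2 + (-6)^2 + 5^2 + 5^2 + 5^2 + (-3)^2 + 3^2 + 1^2 + 4^2 + 4^2 + (-3)^2 + 5^2 + (-1)^2
= 16 + 25 + 25 + 1 + 36 + 25 + 25 + 25 + 9 + 9 + 1 + 16 + 16 + 9 + 25 + 1 = 264
||T||_HS = sqrt(264) = 16.2481

16.2481


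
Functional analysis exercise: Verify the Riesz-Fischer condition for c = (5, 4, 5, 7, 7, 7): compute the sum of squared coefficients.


sum |c_n|^2 = 5^2 + 4^2 + 5^2 + 7^2 + 7^2 + 7^2
= 25 + 16 + 25 + 49 + 49 + 49
= 213

213


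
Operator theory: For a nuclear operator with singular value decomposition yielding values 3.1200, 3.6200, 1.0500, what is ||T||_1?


The nuclear norm is the sum of all singular values.
||T||_1 = 3.1200 + 3.6200 + 1.0500
= 7.7900

7.7900


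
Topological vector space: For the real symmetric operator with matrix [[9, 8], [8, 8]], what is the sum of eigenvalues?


For a self-adjoint (symmetric) matrix, the eigenvalues are real.
The sum of eigenvalues equals the trace of the matrix.
trace = 9 + 8 = 17

17


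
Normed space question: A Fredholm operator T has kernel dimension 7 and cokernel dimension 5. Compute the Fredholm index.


The Fredholm index is defined as ind(T) = dim(ker T) - dim(coker T)
= 7 - 5
= 2

2


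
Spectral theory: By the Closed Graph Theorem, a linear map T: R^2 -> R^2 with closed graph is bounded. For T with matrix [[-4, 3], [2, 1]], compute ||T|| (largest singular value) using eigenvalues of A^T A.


A^T A = [[20, -10], [-10, 10]]
trace(A^T A) = 30, det(A^T A) = 100
discriminant = 30^2 - 4*100 = 500
Largest eigenvalue of A^T A = (trace + sqrt(disc))/2 = 26.1803
||T|| = sqrt(26.1803) = 5.1167

5.1167


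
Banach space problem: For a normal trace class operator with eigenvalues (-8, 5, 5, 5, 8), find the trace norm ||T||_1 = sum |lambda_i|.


For a normal operator, singular values equal |eigenvalues|.
Trace norm = sum |lambda_i| = 8 + 5 + 5 + 5 + 8
= 31

31


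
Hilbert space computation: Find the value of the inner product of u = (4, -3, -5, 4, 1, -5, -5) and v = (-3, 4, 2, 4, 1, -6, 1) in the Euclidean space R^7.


Computing the standard inner product <u, v> = sum u_i * v_i
= 4*-3 + -3*4 + -5*2 + 4*4 + 1*1 + -5*-6 + -5*1
= -12 + -12 + -10 + 16 + 1 + 30 + -5
= 8

8


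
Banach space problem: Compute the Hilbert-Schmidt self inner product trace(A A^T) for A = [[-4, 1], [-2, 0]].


trace(A * A^T) = sum of squares of all entries
= (-4)^2 + 1^2 + (-2)^2 + 0^2
= 16 + 1 + 4 + 0
= 21

21


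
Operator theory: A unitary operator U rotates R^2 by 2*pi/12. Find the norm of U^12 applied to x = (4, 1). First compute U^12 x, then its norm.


U is a rotation by theta = 2*pi/12
U^12 = rotation by 12*theta = 24*pi/12 = 0*pi/12 (mod 2*pi)
cos(0*pi/12) = 1.0000, sin(0*pi/12) = 0.0000
U^12 x = (1.0000 * 4 - 0.0000 * 1, 0.0000 * 4 + 1.0000 * 1)
= (4.0000, 1.0000)
||U^12 x|| = sqrt(4.0000^2 + 1.0000^2) = sqrt(17.0000) = 4.1231

4.1231


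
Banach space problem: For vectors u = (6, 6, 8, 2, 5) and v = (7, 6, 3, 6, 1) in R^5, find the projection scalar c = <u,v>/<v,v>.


Computing <u,v> = 6*7 + 6*6 + 8*3 + 2*6 + 5*1 = 119
Computing <v,v> = 7^2 + 6^2 + 3^2 + 6^2 + 1^2 = 131
Projection coefficient = 119/131 = 0.9084

0.9084


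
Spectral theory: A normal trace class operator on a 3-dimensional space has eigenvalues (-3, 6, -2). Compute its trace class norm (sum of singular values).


For a normal operator, singular values equal |eigenvalues|.
Trace norm = sum |lambda_i| = 3 + 6 + 2
= 11

11


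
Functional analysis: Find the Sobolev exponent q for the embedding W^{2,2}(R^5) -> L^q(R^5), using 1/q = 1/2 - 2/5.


Using the Sobolev embedding formula: 1/q = 1/p - k/n
1/q = 1/2 - 2/5 = 1/10
q = 1/(1/10) = 10

10.0000
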